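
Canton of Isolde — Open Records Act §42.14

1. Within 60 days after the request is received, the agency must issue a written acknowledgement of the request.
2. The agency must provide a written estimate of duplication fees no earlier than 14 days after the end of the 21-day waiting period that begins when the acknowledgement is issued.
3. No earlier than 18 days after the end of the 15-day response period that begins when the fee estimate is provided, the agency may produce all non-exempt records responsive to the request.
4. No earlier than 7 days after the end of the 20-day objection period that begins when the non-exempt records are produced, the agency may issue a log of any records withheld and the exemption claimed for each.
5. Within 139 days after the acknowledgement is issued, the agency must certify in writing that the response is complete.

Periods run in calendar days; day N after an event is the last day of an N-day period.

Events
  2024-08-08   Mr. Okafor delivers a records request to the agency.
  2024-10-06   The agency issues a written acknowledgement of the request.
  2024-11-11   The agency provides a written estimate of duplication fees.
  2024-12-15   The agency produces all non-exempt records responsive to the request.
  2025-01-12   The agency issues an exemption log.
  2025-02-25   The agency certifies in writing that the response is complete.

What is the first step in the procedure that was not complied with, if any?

Step 5

(1) due by 2024-08-08 + 60 days = 2024-10-07; completed 2024-10-06, before the deadline.
(2) permitted from 2024-10-27 + 14 days = 2024-11-10 onward; done 2024-11-11 — permitted.
(3) permitted from 2024-11-26 + 18 days = 2024-12-14 onward; done 2024-12-15, after the minimum wait.
(4) permitted from 2025-01-04 + 7 days = 2025-01-11 onward; done 2025-01-12 — permitted.
(5) due by 2024-10-06 + 139 days = 2025-02-22; done 2025-02-25 — 3 days late.
That is the first point of non-compliance.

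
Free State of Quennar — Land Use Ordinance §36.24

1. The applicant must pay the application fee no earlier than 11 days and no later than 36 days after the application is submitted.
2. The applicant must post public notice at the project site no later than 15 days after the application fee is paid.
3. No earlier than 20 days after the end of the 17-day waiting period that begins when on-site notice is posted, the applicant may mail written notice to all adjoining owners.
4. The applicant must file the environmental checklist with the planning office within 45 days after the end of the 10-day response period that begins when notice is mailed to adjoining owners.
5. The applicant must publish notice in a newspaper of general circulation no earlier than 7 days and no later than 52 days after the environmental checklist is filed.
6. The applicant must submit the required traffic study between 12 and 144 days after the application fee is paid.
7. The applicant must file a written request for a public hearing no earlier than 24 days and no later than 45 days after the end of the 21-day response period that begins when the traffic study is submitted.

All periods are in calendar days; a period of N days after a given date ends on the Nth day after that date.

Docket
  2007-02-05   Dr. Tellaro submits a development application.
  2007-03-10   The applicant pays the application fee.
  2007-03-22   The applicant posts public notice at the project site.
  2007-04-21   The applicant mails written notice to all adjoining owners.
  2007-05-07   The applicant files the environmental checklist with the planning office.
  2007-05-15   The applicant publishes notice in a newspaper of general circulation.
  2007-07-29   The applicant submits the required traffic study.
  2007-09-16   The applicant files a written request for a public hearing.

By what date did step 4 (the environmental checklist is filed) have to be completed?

Notice is mailed to adjoining owners on 2007-04-21; the 10-day response period therefore ends 2007-05-01, and step 4 runs from that date. 45 days after 2007-05-01 is 2007-06-15.

2007-06-15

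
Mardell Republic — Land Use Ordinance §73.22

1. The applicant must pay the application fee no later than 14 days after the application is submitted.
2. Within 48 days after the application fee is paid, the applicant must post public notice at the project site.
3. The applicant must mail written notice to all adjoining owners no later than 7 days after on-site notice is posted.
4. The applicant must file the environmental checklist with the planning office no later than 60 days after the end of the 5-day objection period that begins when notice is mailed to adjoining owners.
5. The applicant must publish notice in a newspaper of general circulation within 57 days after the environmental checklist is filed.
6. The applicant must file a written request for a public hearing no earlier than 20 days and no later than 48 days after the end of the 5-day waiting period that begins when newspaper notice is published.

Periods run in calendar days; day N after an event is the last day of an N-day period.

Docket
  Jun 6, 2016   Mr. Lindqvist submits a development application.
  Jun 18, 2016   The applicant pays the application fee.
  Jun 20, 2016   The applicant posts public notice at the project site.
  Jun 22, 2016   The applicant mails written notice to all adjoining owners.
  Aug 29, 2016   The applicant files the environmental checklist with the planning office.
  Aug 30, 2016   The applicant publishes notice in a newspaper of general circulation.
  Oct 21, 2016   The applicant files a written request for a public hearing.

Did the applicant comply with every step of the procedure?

No

Step 1 — counting 14 days from Jun 6, 2016 (when the application is submitted) gives a deadline of Jun 20, 2016; Jun 18, 2016 is within that limit.
Step 2 — counting 48 days from Jun 18, 2016 (when the application fee is paid) gives a deadline of Aug 5, 2016; completed Jun 20, 2016, before the deadline.
Step 3 — counting 7 days from Jun 20, 2016 (when on-site notice is posted) gives a deadline of Jun 27, 2016; Jun 22, 2016 is within that limit.
Step 4 — counting 60 days from Jun 27, 2016 (end of the 5-day objection period, which began when notice is mailed to adjoining owners on Jun 22, 2016) gives a deadline of Aug 26, 2016; Aug 29, 2016 misses that deadline by 3 days.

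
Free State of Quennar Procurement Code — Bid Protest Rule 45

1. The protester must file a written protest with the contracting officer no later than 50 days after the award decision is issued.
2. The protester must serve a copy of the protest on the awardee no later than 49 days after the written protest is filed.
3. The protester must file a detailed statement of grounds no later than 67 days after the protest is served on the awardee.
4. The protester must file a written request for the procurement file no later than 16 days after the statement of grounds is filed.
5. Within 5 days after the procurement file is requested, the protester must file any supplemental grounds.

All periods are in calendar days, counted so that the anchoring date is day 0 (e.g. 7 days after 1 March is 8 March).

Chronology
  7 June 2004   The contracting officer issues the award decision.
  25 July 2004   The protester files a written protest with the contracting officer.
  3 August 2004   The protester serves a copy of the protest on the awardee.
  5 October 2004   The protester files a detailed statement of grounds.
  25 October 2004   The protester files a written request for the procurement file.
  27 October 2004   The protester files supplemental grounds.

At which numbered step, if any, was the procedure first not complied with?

Step 1: 50 days after 7 June 2004 (when the award decision is issued) is 27 July 2004; 25 July 2004 is within that limit.
Step 2: 49 days after 25 July 2004 (when the written protest is filed) is 12 September 2004; completed 3 August 2004, before the deadline.
Step 3: 67 days after 3 August 2004 (when the protest is served on the awardee) is 9 October 2004; done 5 October 2004 — timely.
Step 4: 16 days after 5 October 2004 (when the statement of grounds is filed) is 21 October 2004; done 25 October 2004 — 4 days late.

Step 4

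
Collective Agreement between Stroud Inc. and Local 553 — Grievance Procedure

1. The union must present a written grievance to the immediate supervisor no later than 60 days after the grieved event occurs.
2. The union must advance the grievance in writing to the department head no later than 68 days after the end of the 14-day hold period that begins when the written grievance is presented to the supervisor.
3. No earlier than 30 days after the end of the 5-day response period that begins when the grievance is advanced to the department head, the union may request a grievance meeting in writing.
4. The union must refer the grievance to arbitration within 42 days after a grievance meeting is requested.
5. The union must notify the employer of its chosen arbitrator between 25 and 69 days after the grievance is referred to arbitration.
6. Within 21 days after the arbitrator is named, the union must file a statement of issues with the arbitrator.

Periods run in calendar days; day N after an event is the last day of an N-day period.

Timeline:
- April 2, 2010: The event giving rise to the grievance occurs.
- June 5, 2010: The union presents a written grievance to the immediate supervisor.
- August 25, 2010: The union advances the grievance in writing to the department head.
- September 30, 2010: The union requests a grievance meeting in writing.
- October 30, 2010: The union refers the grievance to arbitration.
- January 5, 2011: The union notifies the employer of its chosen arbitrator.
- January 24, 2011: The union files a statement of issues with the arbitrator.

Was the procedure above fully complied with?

No

(1) due by April 2, 2010 + 60 days = June 1, 2010; June 5, 2010 misses that deadline by 4 days.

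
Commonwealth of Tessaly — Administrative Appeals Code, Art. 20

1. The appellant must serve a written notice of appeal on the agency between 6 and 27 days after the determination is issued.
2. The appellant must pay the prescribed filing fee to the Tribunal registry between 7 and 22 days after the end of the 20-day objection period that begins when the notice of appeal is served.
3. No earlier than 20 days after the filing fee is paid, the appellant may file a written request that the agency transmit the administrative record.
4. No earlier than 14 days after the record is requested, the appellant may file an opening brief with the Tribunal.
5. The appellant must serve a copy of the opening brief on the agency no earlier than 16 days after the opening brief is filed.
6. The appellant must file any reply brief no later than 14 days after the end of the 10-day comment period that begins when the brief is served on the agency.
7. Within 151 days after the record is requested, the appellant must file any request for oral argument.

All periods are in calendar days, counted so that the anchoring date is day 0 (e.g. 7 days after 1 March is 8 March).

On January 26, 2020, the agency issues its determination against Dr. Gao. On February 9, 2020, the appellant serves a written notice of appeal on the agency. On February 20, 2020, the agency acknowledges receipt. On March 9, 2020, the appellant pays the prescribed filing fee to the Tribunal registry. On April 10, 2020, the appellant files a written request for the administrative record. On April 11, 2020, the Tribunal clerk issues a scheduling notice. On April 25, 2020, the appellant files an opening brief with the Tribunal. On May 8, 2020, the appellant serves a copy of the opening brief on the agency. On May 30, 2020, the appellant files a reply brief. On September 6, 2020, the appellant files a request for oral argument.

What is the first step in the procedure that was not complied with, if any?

Step 5

Step 1: the window is 6–27 days after January 26, 2020 (when the determination is issued), so February 1, 2020 through February 22, 2020; February 9, 2020 falls inside that range.
Step 2: the window is 7–22 days after February 29, 2020 (end of the 20-day objection period, which began when the notice of appeal is served on February 9, 2020), so March 7, 2020 through March 22, 2020; March 9, 2020 falls inside that range.
Step 3: the earliest permitted date is 20 days after March 9, 2020 (when the filing fee is paid), i.e. March 29, 2020; done April 10, 2020, after the minimum wait.
Step 4: the earliest permitted date is 14 days after April 10, 2020 (when the record is requested), i.e. April 24, 2020; done April 25, 2020, after the minimum wait.
Step 5: the earliest permitted date is 16 days after April 25, 2020 (when the opening brief is filed), i.e. May 11, 2020; acted on May 8, 2020, 3 days prematurely.
The analysis stops there.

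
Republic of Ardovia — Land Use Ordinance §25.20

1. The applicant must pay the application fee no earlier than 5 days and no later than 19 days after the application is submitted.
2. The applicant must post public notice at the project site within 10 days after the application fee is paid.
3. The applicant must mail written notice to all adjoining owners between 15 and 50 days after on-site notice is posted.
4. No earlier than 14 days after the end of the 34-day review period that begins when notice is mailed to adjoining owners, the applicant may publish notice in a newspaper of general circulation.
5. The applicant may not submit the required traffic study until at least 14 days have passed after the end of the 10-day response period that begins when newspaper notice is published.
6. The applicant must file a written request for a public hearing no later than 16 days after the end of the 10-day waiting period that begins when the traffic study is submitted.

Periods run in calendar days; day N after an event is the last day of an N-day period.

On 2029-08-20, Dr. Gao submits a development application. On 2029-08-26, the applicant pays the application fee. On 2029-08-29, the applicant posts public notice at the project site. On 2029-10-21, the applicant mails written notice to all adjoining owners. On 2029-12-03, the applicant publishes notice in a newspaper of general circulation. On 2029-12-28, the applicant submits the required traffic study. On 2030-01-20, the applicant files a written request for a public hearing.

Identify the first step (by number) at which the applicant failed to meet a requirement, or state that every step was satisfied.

(1) the permitted window runs from 2029-08-20 + 5 = 2029-08-25 to 2029-08-20 + 19 = 2029-09-08; 2029-08-26 falls inside that range.
(2) due by 2029-08-26 + 10 days = 2029-09-05; 2029-08-29 is within that limit.
(3) the permitted window runs from 2029-08-29 + 15 = 2029-09-13 to 2029-08-29 + 50 = 2029-10-18; done 2029-10-21 — 3 days after the window closed.

Step 3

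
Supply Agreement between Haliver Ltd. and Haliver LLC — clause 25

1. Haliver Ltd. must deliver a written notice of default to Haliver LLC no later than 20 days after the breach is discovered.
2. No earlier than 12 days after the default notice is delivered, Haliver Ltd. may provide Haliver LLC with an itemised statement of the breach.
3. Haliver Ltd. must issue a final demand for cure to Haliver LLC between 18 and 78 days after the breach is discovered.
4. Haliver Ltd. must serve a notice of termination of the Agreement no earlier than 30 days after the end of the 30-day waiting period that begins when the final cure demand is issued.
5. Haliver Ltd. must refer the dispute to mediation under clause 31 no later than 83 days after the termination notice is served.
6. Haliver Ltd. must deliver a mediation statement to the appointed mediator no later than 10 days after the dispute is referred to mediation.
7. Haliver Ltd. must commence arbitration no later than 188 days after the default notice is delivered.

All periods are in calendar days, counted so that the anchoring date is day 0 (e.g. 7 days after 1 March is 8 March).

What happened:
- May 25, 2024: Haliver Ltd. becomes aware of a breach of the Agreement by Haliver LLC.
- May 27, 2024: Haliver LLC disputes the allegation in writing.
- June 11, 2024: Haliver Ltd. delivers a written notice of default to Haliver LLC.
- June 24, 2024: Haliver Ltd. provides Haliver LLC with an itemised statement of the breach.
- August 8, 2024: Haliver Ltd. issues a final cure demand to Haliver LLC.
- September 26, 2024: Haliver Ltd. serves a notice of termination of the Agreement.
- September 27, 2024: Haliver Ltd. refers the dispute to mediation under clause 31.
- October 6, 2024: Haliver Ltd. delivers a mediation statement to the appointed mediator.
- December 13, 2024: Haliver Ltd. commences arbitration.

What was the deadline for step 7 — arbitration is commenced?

Step 7 runs from June 11, 2024, when the default notice is delivered. 188 days after June 11, 2024 is December 16, 2024.

December 16, 2024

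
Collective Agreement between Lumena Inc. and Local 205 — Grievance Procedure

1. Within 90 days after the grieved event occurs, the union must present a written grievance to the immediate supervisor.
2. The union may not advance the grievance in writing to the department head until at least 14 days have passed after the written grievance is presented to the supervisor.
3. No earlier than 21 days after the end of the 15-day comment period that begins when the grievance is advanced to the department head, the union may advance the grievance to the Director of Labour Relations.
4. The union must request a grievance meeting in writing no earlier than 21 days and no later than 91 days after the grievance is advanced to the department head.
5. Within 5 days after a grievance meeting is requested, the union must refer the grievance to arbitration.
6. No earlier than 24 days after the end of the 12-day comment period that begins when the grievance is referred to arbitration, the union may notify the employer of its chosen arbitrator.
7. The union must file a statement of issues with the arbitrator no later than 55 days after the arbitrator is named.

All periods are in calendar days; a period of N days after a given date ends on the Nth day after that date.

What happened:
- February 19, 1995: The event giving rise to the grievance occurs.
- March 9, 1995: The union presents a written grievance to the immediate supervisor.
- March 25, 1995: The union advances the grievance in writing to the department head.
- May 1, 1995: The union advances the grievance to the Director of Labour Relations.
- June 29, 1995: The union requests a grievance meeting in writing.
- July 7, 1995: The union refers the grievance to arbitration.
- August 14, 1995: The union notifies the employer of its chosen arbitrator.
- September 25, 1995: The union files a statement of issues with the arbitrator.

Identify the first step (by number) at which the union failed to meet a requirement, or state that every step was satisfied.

Step 4

(1) due by February 19, 1995 + 90 days = May 20, 1995; completed March 9, 1995, before the deadline.
(2) permitted from March 9, 1995 + 14 days = March 23, 1995 onward; March 25, 1995 is on or after that date.
(3) permitted from April 9, 1995 + 21 days = April 30, 1995 onward; May 1, 1995 is on or after that date.
(4) the permitted window runs from March 25, 1995 + 21 = April 15, 1995 to March 25, 1995 + 91 = June 24, 1995; done June 29, 1995 — 5 days after the window closed.
The procedure was therefore not followed at step 4.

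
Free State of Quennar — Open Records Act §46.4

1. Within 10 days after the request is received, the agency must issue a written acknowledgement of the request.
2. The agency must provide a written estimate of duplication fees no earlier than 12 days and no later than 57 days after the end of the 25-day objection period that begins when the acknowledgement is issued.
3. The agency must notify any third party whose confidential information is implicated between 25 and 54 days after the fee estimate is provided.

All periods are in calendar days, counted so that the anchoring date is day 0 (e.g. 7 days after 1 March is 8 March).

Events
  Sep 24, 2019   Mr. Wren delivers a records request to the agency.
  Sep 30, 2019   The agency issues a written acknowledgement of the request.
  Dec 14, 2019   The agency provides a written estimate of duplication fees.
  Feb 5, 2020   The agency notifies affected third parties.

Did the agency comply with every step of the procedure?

Yes

Step 1 — counting 10 days from Sep 24, 2019 (when the request is received) gives a deadline of Oct 4, 2019; Sep 30, 2019 is within that limit.
Step 2 — 12 and 57 days from Oct 25, 2019 (end of the 25-day objection period, which began when the acknowledgement is issued on Sep 30, 2019) are Nov 6, 2019 and Dec 21, 2019 respectively; Dec 14, 2019 falls inside that range.
Step 3 — 25 and 54 days from Dec 14, 2019 (when the fee estimate is provided) are Jan 8, 2020 and Feb 6, 2020 respectively; done Feb 5, 2020 — within the window.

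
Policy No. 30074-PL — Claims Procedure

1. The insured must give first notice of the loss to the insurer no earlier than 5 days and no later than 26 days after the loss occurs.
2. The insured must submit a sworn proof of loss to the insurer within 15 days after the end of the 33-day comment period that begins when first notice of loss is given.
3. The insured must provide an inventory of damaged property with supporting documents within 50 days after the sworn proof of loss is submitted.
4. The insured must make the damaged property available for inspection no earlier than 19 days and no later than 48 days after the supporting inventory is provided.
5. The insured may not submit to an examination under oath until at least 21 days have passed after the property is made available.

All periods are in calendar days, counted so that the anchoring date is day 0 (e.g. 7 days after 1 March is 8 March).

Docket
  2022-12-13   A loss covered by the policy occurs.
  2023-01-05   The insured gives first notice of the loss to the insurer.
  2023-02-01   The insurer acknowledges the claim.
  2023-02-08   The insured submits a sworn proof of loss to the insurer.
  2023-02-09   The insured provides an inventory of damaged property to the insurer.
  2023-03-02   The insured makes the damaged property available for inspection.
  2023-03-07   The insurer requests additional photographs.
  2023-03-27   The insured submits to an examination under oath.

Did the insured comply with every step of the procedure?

Step 1 — 5 and 26 days from 2022-12-13 (when the loss occurs) are 2022-12-18 and 2023-01-08 respectively; done 2023-01-05, which is between those dates.
Step 2 — counting 15 days from 2023-02-07 (end of the 33-day comment period, which began when first notice of loss is given on 2023-01-05) gives a deadline of 2023-02-22; 2023-02-08 is within that limit.
Step 3 — counting 50 days from 2023-02-08 (when the sworn proof of loss is submitted) gives a deadline of 2023-03-30; completed 2023-02-09, before the deadline.
Step 4 — 19 and 48 days from 2023-02-09 (when the supporting inventory is provided) are 2023-02-28 and 2023-03-29 respectively; done 2023-03-02 — within the window.
Step 5 — must wait 21 days from 2023-03-02 (when the property is made available), so not before 2023-03-23; 2023-03-27 is on or after that date.

Yes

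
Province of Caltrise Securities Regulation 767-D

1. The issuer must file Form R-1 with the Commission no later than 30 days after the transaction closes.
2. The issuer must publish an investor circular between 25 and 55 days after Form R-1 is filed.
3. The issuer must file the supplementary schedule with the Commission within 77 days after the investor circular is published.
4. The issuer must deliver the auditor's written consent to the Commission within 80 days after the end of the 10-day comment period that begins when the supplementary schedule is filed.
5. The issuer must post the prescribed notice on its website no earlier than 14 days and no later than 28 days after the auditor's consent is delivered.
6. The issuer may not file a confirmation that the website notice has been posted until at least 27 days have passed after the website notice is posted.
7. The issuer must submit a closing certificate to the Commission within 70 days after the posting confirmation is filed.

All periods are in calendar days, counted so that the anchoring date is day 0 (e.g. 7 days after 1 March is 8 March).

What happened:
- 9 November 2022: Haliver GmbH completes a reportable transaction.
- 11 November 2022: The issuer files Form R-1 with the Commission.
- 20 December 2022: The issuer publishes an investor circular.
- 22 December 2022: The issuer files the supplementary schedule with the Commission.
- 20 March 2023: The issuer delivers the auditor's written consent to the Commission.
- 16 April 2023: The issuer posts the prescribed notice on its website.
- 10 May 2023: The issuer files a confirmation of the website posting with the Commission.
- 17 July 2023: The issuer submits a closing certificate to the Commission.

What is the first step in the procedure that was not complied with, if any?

Step 1 — counting 30 days from 9 November 2022 (when the transaction closes) gives a deadline of 9 December 2022; 11 November 2022 is within that limit.
Step 2 — 25 and 55 days from 11 November 2022 (when Form R-1 is filed) are 6 December 2022 and 5 January 2023 respectively; done 20 December 2022 — within the window.
Step 3 — counting 77 days from 20 December 2022 (when the investor circular is published) gives a deadline of 7 March 2023; done 22 December 2022 — timely.
Step 4 — counting 80 days from 1 January 2023 (end of the 10-day comment period, which began when the supplementary schedule is filed on 22 December 2022) gives a deadline of 22 March 2023; completed 20 March 2023, before the deadline.
Step 5 — 14 and 28 days from 20 March 2023 (when the auditor's consent is delivered) are 3 April 2023 and 17 April 2023 respectively; 16 April 2023 falls inside that range.
Step 6 — must wait 27 days from 16 April 2023 (when the website notice is posted), so not before 13 May 2023; done 10 May 2023 — 3 days too early.
The procedure was therefore not followed at step 6.

Step 6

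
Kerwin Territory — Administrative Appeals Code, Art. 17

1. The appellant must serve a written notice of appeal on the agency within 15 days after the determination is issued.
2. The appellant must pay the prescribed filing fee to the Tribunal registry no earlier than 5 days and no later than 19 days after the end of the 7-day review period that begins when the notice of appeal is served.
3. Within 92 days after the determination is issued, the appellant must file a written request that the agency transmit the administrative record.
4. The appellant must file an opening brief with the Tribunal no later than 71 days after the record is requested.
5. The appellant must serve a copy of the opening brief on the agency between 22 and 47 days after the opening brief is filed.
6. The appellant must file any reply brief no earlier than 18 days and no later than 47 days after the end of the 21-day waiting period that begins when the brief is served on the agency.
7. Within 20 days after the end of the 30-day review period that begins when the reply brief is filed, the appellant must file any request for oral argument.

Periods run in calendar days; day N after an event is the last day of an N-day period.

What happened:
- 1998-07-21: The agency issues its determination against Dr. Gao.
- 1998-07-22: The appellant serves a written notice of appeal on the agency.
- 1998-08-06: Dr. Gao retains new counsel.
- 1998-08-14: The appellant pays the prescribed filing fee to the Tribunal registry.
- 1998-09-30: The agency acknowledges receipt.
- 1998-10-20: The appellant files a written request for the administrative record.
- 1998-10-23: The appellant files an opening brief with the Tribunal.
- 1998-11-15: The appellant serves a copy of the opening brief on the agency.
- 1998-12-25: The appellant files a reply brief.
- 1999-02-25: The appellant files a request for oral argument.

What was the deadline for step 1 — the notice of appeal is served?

1998-08-05

Step 1 runs from 1998-07-21, when the determination is issued. 15 days after 1998-07-21 is 1998-08-05.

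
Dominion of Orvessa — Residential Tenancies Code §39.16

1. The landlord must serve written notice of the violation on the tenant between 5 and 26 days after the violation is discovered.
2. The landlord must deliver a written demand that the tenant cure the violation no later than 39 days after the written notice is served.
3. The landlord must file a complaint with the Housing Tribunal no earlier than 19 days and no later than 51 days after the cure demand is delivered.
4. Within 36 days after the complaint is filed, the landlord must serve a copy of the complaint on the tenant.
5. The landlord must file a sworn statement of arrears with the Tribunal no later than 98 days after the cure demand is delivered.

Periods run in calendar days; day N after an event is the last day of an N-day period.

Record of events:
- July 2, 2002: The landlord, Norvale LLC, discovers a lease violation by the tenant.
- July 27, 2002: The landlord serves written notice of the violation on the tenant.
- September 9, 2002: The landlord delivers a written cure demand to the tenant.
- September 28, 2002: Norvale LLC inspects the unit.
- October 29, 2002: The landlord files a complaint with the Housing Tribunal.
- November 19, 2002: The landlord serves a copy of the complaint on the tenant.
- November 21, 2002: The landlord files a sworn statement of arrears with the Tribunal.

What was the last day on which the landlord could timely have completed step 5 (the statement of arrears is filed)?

Step 5 runs from September 9, 2002, when the cure demand is delivered. 98 days after September 9, 2002 is December 16, 2002.

December 16, 2002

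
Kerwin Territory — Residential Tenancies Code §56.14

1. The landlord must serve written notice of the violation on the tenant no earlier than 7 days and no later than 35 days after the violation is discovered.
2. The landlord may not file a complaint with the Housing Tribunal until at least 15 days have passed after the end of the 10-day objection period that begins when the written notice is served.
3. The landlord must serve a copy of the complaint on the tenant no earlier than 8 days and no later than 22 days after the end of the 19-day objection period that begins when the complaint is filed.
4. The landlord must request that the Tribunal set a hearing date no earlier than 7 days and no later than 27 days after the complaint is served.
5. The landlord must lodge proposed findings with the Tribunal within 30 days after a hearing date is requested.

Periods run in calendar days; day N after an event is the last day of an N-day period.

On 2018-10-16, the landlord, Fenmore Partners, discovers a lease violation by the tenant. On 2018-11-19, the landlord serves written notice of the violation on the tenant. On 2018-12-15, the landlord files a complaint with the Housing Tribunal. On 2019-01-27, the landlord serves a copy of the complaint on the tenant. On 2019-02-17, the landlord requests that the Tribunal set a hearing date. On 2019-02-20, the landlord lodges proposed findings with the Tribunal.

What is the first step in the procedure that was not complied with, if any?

Step 1: the window is 7–35 days after 2018-10-16 (when the violation is discovered), so 2018-10-23 through 2018-11-20; 2018-11-19 falls inside that range.
Step 2: the earliest permitted date is 15 days after 2018-11-29 (end of the 10-day objection period, which began when the written notice is served on 2018-11-19), i.e. 2018-12-14; 2018-12-15 is on or after that date.
Step 3: the window is 8–22 days after 2019-01-03 (end of the 19-day objection period, which began when the complaint is filed on 2018-12-15), so 2019-01-11 through 2019-01-25; done 2019-01-27 — 2 days after the window closed.
The analysis stops there.

Step 3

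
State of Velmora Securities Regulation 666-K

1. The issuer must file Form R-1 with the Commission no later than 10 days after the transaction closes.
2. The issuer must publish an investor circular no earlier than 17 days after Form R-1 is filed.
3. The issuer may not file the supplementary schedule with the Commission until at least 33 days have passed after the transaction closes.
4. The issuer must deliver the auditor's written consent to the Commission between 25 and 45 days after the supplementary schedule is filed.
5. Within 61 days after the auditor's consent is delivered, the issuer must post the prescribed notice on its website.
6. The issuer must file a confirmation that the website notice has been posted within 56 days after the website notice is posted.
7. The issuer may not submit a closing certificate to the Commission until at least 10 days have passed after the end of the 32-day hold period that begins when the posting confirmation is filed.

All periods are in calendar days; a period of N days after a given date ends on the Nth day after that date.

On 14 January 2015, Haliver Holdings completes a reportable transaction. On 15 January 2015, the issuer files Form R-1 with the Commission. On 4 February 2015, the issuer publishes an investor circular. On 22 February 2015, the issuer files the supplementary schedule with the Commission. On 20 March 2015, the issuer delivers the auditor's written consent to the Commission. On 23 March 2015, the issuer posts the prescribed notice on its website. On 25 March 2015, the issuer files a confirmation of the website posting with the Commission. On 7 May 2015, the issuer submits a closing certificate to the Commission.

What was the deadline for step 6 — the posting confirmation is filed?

Step 6 runs from 23 March 2015, when the website notice is posted. 56 days after 23 March 2015 is 18 May 2015.

18 May 2015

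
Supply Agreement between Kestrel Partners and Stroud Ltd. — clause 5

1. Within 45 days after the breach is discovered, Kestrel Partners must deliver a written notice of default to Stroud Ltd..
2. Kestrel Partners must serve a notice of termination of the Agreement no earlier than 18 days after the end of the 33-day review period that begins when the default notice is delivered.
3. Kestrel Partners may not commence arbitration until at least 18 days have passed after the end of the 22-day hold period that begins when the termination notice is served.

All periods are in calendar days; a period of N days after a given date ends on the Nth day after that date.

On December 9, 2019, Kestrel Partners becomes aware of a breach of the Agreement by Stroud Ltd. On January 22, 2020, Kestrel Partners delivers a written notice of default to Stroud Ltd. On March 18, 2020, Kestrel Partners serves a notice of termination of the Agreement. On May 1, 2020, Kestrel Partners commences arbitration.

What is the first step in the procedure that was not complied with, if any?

None — every step was satisfied

Step 1 — counting 45 days from December 9, 2019 (when the breach is discovered) gives a deadline of January 23, 2020; completed January 22, 2020, before the deadline.
Step 2 — must wait 18 days from February 24, 2020 (end of the 33-day review period, which began when the default notice is delivered on January 22, 2020), so not before March 13, 2020; done March 18, 2020 — permitted.
Step 3 — must wait 18 days from April 9, 2020 (end of the 22-day hold period, which began when the termination notice is served on March 18, 2020), so not before April 27, 2020; May 1, 2020 is on or after that date.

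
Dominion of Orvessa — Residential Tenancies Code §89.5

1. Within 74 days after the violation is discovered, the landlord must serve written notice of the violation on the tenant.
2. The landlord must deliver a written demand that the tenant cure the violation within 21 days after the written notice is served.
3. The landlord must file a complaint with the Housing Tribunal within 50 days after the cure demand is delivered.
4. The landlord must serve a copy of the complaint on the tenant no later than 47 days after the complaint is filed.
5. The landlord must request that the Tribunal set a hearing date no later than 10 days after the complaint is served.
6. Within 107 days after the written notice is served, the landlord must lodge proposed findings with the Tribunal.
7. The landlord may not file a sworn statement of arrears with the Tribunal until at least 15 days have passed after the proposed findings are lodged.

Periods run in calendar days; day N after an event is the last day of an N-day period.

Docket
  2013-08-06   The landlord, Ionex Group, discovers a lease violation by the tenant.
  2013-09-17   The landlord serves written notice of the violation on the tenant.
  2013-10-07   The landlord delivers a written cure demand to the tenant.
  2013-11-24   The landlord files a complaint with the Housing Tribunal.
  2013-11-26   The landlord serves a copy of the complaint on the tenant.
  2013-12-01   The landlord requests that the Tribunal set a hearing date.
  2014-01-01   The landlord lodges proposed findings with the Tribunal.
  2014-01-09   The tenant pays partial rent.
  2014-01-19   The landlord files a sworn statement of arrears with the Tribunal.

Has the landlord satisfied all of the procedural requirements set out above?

Yes

Step 1 — counting 74 days from 2013-08-06 (when the violation is discovered) gives a deadline of 2013-10-19; completed 2013-09-17, before the deadline.
Step 2 — counting 21 days from 2013-09-17 (when the written notice is served) gives a deadline of 2013-10-08; completed 2013-10-07, before the deadline.
Step 3 — counting 50 days from 2013-10-07 (when the cure demand is delivered) gives a deadline of 2013-11-26; done 2013-11-24 — timely.
Step 4 — counting 47 days from 2013-11-24 (when the complaint is filed) gives a deadline of 2014-01-10; done 2013-11-26 — timely.
Step 5 — counting 10 days from 2013-11-26 (when the complaint is served) gives a deadline of 2013-12-06; completed 2013-12-01, before the deadline.
Step 6 — counting 107 days from 2013-09-17 (when the written notice is served) gives a deadline of 2014-01-02; done 2014-01-01 — timely.
Step 7 — must wait 15 days from 2014-01-01 (when the proposed findings are lodged), so not before 2014-01-16; 2014-01-19 is on or after that date.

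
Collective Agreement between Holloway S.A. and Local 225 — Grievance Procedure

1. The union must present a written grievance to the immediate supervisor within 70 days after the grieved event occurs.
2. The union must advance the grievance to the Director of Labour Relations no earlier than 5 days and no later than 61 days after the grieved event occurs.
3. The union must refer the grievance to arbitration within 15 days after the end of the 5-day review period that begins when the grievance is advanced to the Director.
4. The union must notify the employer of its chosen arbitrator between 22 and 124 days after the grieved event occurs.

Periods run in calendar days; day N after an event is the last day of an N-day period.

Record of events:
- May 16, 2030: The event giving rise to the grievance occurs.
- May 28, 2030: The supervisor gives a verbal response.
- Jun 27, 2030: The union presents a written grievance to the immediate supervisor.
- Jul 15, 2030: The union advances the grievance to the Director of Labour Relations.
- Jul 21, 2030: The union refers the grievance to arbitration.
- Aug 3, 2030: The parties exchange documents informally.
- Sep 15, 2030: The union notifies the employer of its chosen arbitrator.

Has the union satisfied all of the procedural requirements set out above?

Step 1: 70 days after May 16, 2030 (when the grieved event occurs) is Jul 25, 2030; Jun 27, 2030 is within that limit.
Step 2: the window is 5–61 days after May 16, 2030 (when the grieved event occurs), so May 21, 2030 through Jul 16, 2030; done Jul 15, 2030, which is between those dates.
Step 3: 15 days after Jul 20, 2030 (end of the 5-day review period, which began when the grievance is advanced to the Director on Jul 15, 2030) is Aug 4, 2030; completed Jul 21, 2030, before the deadline.
Step 4: the window is 22–124 days after May 16, 2030 (when the grieved event occurs), so Jun 7, 2030 through Sep 17, 2030; Sep 15, 2030 falls inside that range.

Yes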